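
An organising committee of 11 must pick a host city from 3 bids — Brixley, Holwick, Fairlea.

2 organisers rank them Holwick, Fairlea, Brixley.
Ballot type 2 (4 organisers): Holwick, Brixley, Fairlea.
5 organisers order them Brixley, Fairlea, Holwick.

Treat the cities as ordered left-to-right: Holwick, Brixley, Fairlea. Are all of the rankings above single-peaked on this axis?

Axis positions: Holwick=1, Brixley=2, Fairlea=3.
Ballot type 1: ranking walks positions 1-3-2; Fairlea is ranked above Brixley even though Brixley lies between Fairlea and the peak Holwick on the axis — preferences dip and rise again. Not single-peaked.
Ballot type 2 (peak Holwick at position 1): ranking walks positions 1-2-3, expanding outward from the peak — single-peaked.
Ballot type 3 (peak Brixley at position 2): ranking walks positions 2-3-1, expanding outward from the peak — single-peaked.
Ballot type 1 violates single-peakedness, so the profile is not single-peaked on this axis.

no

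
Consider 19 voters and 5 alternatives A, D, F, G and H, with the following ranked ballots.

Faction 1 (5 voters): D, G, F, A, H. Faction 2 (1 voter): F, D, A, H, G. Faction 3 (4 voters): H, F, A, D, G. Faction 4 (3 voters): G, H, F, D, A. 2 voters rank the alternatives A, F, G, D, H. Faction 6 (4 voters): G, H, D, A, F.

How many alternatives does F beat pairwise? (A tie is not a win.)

2

F against each rival (19 voters):
F–A: F 13–6.
F vs D: F, 10–9.
F–G: G 12–7.
F vs H: F preferred on 5+1+2 = 8 ballots; H wins 11–8.
F beats A, D; loses to G, H — 2 pairwise wins.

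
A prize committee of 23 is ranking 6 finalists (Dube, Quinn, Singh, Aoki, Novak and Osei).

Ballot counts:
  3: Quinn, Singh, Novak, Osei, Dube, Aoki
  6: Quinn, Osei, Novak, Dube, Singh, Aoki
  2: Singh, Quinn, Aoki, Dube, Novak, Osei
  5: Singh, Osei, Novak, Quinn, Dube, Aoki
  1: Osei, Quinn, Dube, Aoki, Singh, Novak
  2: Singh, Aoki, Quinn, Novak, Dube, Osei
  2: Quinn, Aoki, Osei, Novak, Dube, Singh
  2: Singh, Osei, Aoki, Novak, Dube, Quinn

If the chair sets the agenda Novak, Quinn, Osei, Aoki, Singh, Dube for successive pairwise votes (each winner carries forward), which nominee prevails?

Quinn

Round 1: Novak vs Quinn — 7–16, Quinn advances.
Round 2: Quinn vs Osei — 15–8, Quinn advances.
Round 3: Quinn vs Aoki — 19–4, Quinn advances.
Round 4: Quinn vs Singh — 12–11, Quinn advances.
Round 5: Quinn vs Dube — 21–2, Quinn advances.
Quinn survives the agenda.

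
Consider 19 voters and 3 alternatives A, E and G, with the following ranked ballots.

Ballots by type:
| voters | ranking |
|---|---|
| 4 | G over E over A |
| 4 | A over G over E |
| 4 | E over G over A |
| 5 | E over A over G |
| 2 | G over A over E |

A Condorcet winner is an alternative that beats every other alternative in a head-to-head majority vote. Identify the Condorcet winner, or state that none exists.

G

Head-to-head results (19 voters):
A vs E: 4+2 = 6 for A, 13 for E — E by 13–6.
A vs G: 4+5 = 9 for A, 10 for G — G by 10–9.
E vs G: 4+5 = 9 for E, 10 for G — G by 10–9.
G wins every pairwise contest, so G is the Condorcet winner.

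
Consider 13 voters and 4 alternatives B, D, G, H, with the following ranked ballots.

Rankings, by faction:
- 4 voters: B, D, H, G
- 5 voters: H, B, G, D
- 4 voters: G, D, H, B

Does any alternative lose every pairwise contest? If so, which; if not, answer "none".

none

Head-to-head results (13 voters):
B vs D: B, 9–4.
B–G: B 9–4.
B–H: H 9–4.
D vs G: D preferred on 4 ballots; G wins 9–4.
D–H: D 8–5.
G vs H: G is ranked higher on 4 ballots, H on 9. H wins 9–4.
No alternative is winless: B beats D; D beats H; G beats D; H beats B. There is no Condorcet loser.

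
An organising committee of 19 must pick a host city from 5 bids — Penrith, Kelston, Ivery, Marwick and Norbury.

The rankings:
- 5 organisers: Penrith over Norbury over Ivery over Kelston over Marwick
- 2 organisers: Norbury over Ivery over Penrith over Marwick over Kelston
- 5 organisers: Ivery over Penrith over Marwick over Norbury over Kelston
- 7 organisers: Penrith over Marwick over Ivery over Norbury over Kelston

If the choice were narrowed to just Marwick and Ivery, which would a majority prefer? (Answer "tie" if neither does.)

Ballots ranking Marwick above Ivery: 7.
Ballots ranking Ivery above Marwick: 19 − 7 = 12.
Ivery wins the head-to-head 12–7.

Ivery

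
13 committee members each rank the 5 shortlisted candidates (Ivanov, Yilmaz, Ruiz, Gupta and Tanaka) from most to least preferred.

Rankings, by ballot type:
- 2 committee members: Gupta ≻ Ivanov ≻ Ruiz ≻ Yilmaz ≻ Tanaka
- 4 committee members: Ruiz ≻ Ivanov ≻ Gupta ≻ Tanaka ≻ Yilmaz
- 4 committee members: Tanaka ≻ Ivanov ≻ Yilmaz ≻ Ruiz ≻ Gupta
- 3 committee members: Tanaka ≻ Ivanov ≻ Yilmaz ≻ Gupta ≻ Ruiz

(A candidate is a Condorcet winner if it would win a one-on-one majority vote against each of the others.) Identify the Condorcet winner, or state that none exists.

Head-to-head results (13 committee members):
Ivanov vs Yilmaz: Ivanov preferred on 2+4+4+3 = 13 ballots; Ivanov wins 13–0.
Ivanov vs Ruiz: Ivanov is ranked higher on 2+4+3 = 9 ballots, Ruiz on 4. Ivanov wins 9–4.
Ivanov vs Gupta: Ivanov is ranked higher on 4+4+3 = 11 ballots, Gupta on 2. Ivanov wins 11–2.
Ivanov vs Tanaka: 2+4 = 6 for Ivanov, 7 for Tanaka — Tanaka by 7–6.
Yilmaz vs Ruiz: 4+3 = 7 for Yilmaz, 6 for Ruiz — Yilmaz by 7–6.
Yilmaz vs Gupta: 4+3 = 7 for Yilmaz, 6 for Gupta — Yilmaz by 7–6.
Yilmaz vs Tanaka: 2 for Yilmaz, 11 for Tanaka — Tanaka by 11–2.
Ruiz vs Gupta: 4+4 = 8 for Ruiz, 5 for Gupta — Ruiz by 8–5.
Ruiz vs Tanaka: 2+4 = 6 for Ruiz, 7 for Tanaka — Tanaka by 7–6.
Gupta vs Tanaka: Gupta preferred on 2+4 = 6 ballots; Tanaka wins 7–6.
Only Tanaka has no losses; Tanaka is the Condorcet winner.

Tanaka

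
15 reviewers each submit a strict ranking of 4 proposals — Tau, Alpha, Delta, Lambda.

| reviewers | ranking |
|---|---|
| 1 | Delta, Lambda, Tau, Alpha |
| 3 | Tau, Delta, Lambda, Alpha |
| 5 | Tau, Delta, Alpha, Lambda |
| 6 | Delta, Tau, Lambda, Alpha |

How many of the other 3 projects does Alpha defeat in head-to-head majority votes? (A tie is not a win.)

Alpha against each rival (15 reviewers):
Alpha vs Tau: Alpha is ranked higher on 0 ballots, Tau on 15. Tau wins 15–0.
Alpha vs Delta: Alpha is ranked higher on 0 ballots, Delta on 15. Delta wins 15–0.
Alpha–Lambda: Lambda 10–5.
Alpha beats no one; loses to Tau, Delta, Lambda — 0 pairwise wins.

0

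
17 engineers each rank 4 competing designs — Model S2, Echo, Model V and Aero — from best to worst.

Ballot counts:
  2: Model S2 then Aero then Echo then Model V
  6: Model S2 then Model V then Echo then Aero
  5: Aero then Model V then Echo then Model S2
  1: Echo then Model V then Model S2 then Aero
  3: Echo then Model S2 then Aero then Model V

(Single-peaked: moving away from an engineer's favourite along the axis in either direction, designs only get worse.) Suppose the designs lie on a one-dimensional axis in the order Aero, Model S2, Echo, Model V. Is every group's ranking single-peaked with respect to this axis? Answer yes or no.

Axis positions: Aero=1, Model S2=2, Echo=3, Model V=4.
Group 1 (peak Model S2 at position 2): ranking walks positions 2-1-3-4, expanding outward from the peak — single-peaked.
Group 2: ranking walks positions 2-4-3-1; Model V is ranked above Echo even though Echo lies between Model V and the peak Model S2 on the axis — preferences dip and rise again. Not single-peaked.
Group 3: ranking walks positions 1-4-3-2; Model V is ranked above Model S2 even though Model S2 lies between Model V and the peak Aero on the axis — preferences dip and rise again. Not single-peaked.
Group 4 (peak Echo at position 3): ranking walks positions 3-4-2-1, expanding outward from the peak — single-peaked.
Group 5 (peak Echo at position 3): ranking walks positions 3-2-1-4, expanding outward from the peak — single-peaked.
Group 2 violates single-peakedness, so the profile is not single-peaked on this axis.

no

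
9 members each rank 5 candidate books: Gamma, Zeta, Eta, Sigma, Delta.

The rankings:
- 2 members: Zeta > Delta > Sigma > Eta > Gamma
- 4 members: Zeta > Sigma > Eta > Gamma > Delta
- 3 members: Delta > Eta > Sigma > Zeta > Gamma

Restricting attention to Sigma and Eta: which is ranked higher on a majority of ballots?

Ballots ranking Sigma above Eta: 2 + 4 = 6.
Ballots ranking Eta above Sigma: 9 − 6 = 3.
Sigma wins the head-to-head 6–3.

Sigma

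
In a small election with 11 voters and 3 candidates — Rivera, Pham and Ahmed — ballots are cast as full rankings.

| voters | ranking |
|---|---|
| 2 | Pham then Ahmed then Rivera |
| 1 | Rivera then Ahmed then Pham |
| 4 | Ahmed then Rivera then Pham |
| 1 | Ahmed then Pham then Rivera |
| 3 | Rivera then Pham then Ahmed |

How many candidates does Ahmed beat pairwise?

2

Ahmed against each rival (11 voters):
Ahmed vs Rivera: 2+4+1 = 7 for Ahmed, 4 for Rivera — Ahmed by 7–4.
Ahmed–Pham: Ahmed 6–5.
Ahmed beats Rivera, Pham — 2 pairwise wins.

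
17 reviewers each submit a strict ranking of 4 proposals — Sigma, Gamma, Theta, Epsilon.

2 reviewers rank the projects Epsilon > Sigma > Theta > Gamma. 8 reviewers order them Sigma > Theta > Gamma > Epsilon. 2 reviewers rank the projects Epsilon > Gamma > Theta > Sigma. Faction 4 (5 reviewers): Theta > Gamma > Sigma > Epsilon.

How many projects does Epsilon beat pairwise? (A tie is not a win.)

Epsilon against each rival (17 reviewers):
Epsilon vs Sigma: Sigma wins 13–4.
Epsilon vs Gamma: Gamma, 13–4.
Epsilon vs Theta: Epsilon preferred on 2+2 = 4 ballots; Theta wins 13–4.
Epsilon beats no one; loses to Sigma, Gamma, Theta — 0 pairwise wins.

0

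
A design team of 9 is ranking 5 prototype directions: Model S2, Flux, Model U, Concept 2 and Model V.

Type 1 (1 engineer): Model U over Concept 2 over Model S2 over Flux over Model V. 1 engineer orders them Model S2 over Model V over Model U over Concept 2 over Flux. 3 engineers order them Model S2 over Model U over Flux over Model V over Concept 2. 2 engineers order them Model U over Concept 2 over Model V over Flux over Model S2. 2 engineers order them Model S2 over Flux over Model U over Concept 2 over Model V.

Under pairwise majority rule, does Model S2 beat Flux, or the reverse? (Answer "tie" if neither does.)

Model S2

Ballots ranking Model S2 above Flux: 1 + 1 + 3 + 2 = 7.
Ballots ranking Flux above Model S2: 9 − 7 = 2.
Model S2 wins the head-to-head 7–2.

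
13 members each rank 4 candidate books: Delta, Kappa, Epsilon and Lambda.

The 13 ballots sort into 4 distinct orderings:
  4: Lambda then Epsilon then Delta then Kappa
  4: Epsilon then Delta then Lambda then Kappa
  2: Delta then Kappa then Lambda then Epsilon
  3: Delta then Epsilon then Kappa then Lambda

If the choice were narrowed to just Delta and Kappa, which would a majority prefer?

Delta

Ballots ranking Delta above Kappa: 4 + 4 + 2 + 3 = 13.
Ballots ranking Kappa above Delta: 13 − 13 = 0.
Delta wins the head-to-head 13–0.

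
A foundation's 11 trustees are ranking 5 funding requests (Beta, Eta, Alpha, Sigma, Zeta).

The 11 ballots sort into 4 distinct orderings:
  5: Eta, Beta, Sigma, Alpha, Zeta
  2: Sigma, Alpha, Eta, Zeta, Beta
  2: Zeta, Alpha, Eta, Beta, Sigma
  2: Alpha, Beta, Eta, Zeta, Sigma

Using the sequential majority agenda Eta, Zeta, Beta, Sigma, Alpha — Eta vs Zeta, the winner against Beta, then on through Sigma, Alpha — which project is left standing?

Round 1: Eta vs Zeta — 9–2, Eta advances.
Round 2: Eta vs Beta — 9–2, Eta advances.
Round 3: Eta vs Sigma — 9–2, Eta advances.
Round 4: Eta vs Alpha — 5–6, Alpha advances.
The agenda winner is Alpha.

Alpha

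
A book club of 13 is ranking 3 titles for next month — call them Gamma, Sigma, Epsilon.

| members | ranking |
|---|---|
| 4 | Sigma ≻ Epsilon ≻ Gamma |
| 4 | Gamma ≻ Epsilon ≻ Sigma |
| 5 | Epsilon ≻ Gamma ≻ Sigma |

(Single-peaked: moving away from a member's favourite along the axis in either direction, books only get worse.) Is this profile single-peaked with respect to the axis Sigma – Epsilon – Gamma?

Axis positions: Sigma=1, Epsilon=2, Gamma=3.
Faction 1 (peak Sigma at position 1): ranking walks positions 1-2-3, expanding outward from the peak — single-peaked.
Faction 2 (peak Gamma at position 3): ranking walks positions 3-2-1, expanding outward from the peak — single-peaked.
Faction 3 (peak Epsilon at position 2): ranking walks positions 2-3-1, expanding outward from the peak — single-peaked.
Every ranking is single-peaked on this axis.

yes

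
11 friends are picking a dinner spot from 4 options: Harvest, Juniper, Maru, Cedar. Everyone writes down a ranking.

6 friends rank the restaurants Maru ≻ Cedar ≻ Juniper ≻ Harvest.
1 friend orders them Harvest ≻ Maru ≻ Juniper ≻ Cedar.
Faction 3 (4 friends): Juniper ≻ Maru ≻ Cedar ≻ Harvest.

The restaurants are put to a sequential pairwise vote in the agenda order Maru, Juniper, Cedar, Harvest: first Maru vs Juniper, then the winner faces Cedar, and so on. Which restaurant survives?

Maru

Round 1: Maru vs Juniper — 7–4, Maru advances.
Round 2: Maru vs Cedar — 11–0, Maru advances.
Round 3: Maru vs Harvest — 10–1, Maru advances.
Maru survives the agenda.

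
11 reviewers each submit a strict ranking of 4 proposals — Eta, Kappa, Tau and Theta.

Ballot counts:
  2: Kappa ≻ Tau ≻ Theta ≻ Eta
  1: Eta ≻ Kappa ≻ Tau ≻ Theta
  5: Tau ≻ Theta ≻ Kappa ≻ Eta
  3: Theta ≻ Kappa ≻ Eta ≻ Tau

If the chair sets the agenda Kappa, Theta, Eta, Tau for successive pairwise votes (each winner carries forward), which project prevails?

Round 1: Kappa vs Theta — 3–8, Theta advances.
Round 2: Theta vs Eta — 10–1, Theta advances.
Round 3: Theta vs Tau — 3–8, Tau advances.
Tau survives the agenda.

Tau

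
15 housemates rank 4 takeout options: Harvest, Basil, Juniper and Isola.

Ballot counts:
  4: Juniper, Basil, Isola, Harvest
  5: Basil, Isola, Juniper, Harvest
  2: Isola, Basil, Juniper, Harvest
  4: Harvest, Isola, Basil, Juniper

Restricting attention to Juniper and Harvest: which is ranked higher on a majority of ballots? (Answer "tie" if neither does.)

Ballots ranking Juniper above Harvest: 4 + 5 + 2 = 11.
Ballots ranking Harvest above Juniper: 15 − 11 = 4.
Juniper wins the head-to-head 11–4.

Juniper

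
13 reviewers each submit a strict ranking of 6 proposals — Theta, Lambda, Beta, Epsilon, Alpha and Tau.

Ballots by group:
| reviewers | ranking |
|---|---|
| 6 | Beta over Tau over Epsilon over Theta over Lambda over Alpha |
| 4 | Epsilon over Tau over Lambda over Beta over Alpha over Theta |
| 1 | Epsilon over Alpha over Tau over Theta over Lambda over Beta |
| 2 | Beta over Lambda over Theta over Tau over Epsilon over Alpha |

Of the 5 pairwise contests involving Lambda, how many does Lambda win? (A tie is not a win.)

1

Lambda against each rival (13 reviewers):
Lambda vs Theta: 4+2 = 6 for Lambda, 7 for Theta — Theta by 7–6.
Lambda vs Beta: 5 to 8, Beta.
Lambda vs Epsilon: Lambda preferred on 2 ballots; Epsilon wins 11–2.
Lambda–Alpha: Lambda 12–1.
Lambda vs Tau: Lambda is ranked higher on 2 ballots, Tau on 11. Tau wins 11–2.
Lambda beats Alpha; loses to Theta, Beta, Epsilon, Tau — 1 pairwise win.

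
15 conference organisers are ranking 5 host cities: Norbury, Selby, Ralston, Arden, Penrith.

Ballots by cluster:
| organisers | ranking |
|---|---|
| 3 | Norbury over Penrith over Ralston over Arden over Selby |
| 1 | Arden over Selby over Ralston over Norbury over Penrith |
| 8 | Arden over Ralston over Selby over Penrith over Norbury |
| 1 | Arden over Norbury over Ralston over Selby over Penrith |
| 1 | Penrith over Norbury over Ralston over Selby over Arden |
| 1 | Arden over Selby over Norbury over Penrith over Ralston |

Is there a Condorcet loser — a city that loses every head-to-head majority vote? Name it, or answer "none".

Pairwise majorities:
Norbury vs Selby: Norbury is ranked higher on 3+1+1 = 5 ballots, Selby on 10. Selby wins 10–5.
Norbury vs Ralston: 6 to 9, Ralston.
Norbury vs Arden: 3+1 = 4 for Norbury, 11 for Arden — Arden by 11–4.
Norbury–Penrith: Penrith 9–6.
Selby vs Ralston: Selby is ranked higher on 1+1 = 2 ballots, Ralston on 13. Ralston wins 13–2.
Selby vs Arden: 1 to 14, Arden.
Selby–Penrith: Selby 11–4.
Ralston vs Arden: Arden wins 11–4.
Ralston vs Penrith: 10 to 5, Ralston.
Arden vs Penrith: Arden is ranked higher on 1+8+1+1 = 11 ballots, Penrith on 4. Arden wins 11–4.
Only Norbury has no wins; Norbury is the Condorcet loser.

Norbury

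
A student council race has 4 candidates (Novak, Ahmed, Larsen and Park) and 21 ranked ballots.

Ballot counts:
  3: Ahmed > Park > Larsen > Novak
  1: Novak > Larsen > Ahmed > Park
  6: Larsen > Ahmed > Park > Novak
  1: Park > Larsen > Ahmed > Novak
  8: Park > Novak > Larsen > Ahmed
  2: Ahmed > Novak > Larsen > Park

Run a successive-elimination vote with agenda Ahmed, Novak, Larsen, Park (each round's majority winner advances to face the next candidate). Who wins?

Park

Round 1: Ahmed vs Novak — 12–9, Ahmed advances.
Round 2: Ahmed vs Larsen — 5–16, Larsen advances.
Round 3: Larsen vs Park — 9–12, Park advances.
The agenda winner is Park.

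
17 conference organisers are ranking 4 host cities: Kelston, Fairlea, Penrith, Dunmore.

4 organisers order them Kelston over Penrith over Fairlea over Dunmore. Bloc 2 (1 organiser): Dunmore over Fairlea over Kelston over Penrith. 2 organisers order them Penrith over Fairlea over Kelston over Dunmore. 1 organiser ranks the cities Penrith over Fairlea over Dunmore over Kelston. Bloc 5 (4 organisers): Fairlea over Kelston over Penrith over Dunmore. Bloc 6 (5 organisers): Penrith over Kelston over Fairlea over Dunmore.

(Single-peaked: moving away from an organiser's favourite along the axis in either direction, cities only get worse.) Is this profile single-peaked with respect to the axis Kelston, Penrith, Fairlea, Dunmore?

no

Axis positions: Kelston=1, Penrith=2, Fairlea=3, Dunmore=4.
Bloc 1 (peak Kelston at position 1): ranking walks positions 1-2-3-4, expanding outward from the peak — single-peaked.
Bloc 2: ranking walks positions 4-3-1-2; Kelston is ranked above Penrith even though Penrith lies between Kelston and the peak Dunmore on the axis — preferences dip and rise again. Not single-peaked.
Bloc 3 (peak Penrith at position 2): ranking walks positions 2-3-1-4, expanding outward from the peak — single-peaked.
Bloc 4 (peak Penrith at position 2): ranking walks positions 2-3-4-1, expanding outward from the peak — single-peaked.
Bloc 5: ranking walks positions 3-1-2-4; Kelston is ranked above Penrith even though Penrith lies between Kelston and the peak Fairlea on the axis — preferences dip and rise again. Not single-peaked.
Bloc 6 (peak Penrith at position 2): ranking walks positions 2-1-3-4, expanding outward from the peak — single-peaked.
Bloc 2 violates single-peakedness, so the profile is not single-peaked on this axis.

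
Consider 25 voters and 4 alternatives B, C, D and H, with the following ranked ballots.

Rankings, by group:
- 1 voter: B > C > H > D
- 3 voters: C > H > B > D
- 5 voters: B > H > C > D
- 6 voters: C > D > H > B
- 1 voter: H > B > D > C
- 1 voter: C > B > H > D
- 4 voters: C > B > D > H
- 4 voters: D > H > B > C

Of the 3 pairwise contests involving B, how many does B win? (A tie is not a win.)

B against each rival (25 voters):
B vs C: B is ranked higher on 1+5+1+4 = 11 ballots, C on 14. C wins 14–11.
B vs D: B, 15–10.
B vs H: B is ranked higher on 1+5+1+4 = 11 ballots, H on 14. H wins 14–11.
B beats D; loses to C, H — 1 pairwise win.

1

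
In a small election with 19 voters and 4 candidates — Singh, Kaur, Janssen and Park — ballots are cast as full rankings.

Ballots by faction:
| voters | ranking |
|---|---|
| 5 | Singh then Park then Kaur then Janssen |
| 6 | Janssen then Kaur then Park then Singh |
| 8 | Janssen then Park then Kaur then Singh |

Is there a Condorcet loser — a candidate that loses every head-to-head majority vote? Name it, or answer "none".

Head-to-head results (19 voters):
Singh vs Kaur: Singh is ranked higher on 5 ballots, Kaur on 14. Kaur wins 14–5.
Singh–Janssen: Janssen 14–5.
Singh vs Park: 5 to 14, Park.
Kaur vs Janssen: Janssen, 14–5.
Kaur–Park: Park 13–6.
Janssen vs Park: Janssen is ranked higher on 6+8 = 14 ballots, Park on 5. Janssen wins 14–5.
Singh loses to every other candidate — it is the Condorcet loser.

Singh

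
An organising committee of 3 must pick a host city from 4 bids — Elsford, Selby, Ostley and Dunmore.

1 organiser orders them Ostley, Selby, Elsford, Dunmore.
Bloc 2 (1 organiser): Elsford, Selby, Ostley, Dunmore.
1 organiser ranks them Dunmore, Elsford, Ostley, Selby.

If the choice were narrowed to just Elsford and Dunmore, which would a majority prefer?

Elsford

Ballots ranking Elsford above Dunmore: 1 + 1 = 2.
Ballots ranking Dunmore above Elsford: 3 − 2 = 1.
Elsford wins the head-to-head 2–1.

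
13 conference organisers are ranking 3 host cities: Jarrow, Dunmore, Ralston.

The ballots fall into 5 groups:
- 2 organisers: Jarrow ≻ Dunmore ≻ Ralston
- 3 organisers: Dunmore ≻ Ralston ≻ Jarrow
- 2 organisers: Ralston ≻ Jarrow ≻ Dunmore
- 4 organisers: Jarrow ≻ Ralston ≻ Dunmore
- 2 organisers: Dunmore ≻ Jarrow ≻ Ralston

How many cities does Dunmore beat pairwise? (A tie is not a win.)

Dunmore against each rival (13 organisers):
Dunmore vs Jarrow: Dunmore preferred on 3+2 = 5 ballots; Jarrow wins 8–5.
Dunmore vs Ralston: Dunmore, 7–6.
Dunmore beats Ralston; loses to Jarrow — 1 pairwise win.

1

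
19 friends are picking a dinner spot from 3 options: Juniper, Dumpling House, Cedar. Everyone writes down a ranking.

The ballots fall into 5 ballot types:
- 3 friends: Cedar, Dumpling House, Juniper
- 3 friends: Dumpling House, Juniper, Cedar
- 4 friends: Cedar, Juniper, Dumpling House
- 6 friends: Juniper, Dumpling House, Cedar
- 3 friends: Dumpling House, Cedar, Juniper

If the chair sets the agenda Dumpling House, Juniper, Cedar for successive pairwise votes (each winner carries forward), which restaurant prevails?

Cedar

Round 1: Dumpling House vs Juniper — 9–10, Juniper advances.
Round 2: Juniper vs Cedar — 9–10, Cedar advances.
The agenda winner is Cedar.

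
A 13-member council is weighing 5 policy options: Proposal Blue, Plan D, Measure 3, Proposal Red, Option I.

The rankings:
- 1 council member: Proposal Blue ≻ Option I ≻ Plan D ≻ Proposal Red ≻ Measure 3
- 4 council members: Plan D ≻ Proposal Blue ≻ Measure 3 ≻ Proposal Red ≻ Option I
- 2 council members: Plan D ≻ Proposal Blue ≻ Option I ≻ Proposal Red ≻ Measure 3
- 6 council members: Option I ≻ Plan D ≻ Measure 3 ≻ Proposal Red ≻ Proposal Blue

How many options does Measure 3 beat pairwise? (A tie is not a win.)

1

Measure 3 against each rival (13 council members):
Measure 3 vs Proposal Blue: Measure 3 preferred on 6 ballots; Proposal Blue wins 7–6.
Measure 3 vs Plan D: Measure 3 preferred on 0 ballots; Plan D wins 13–0.
Measure 3 vs Proposal Red: Measure 3 preferred on 4+6 = 10 ballots; Measure 3 wins 10–3.
Measure 3 vs Option I: Option I, 9–4.
Measure 3 beats Proposal Red; loses to Proposal Blue, Plan D, Option I — 1 pairwise win.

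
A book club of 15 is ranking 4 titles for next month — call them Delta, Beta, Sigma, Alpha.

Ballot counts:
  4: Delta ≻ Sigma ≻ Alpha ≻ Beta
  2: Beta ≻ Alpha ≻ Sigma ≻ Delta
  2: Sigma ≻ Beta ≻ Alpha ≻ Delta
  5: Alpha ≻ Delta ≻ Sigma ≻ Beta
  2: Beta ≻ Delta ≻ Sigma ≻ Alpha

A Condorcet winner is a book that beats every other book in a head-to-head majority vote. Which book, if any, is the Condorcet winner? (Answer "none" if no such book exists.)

Head-to-head results (15 members):
Delta–Beta: Delta 9–6.
Delta vs Sigma: Delta, 11–4.
Delta vs Alpha: Alpha wins 9–6.
Beta vs Sigma: Sigma, 11–4.
Beta–Alpha: Alpha 9–6.
Sigma vs Alpha: Sigma, 8–7.
Every book loses at least once (Delta loses to Alpha; Beta loses to Delta; Sigma loses to Delta; Alpha loses to Sigma). The majority relation contains the cycle Delta beats Sigma beats Alpha beats Delta, so there is no Condorcet winner.

none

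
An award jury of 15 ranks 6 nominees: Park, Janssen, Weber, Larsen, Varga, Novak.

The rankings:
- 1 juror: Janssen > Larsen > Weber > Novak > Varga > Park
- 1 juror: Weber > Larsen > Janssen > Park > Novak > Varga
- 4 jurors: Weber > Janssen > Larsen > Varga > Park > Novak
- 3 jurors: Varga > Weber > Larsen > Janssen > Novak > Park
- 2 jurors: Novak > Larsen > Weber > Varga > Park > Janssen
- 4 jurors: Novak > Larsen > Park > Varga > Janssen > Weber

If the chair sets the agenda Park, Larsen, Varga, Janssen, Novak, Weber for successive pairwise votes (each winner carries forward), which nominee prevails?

Round 1: Park vs Larsen — 0–15, Larsen advances.
Round 2: Larsen vs Varga — 12–3, Larsen advances.
Round 3: Larsen vs Janssen — 10–5, Larsen advances.
Round 4: Larsen vs Novak — 9–6, Larsen advances.
Round 5: Larsen vs Weber — 7–8, Weber advances.
The agenda winner is Weber.

Weber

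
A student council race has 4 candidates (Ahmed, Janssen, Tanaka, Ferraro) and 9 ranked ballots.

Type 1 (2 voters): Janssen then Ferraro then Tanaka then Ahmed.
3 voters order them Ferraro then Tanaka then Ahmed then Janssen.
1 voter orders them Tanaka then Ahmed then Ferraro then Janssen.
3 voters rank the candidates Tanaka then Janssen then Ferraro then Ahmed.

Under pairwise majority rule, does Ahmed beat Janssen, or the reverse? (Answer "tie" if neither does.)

Janssen

Ballots ranking Ahmed above Janssen: 3 + 1 = 4.
Ballots ranking Janssen above Ahmed: 9 − 4 = 5.
Janssen wins the head-to-head 5–4.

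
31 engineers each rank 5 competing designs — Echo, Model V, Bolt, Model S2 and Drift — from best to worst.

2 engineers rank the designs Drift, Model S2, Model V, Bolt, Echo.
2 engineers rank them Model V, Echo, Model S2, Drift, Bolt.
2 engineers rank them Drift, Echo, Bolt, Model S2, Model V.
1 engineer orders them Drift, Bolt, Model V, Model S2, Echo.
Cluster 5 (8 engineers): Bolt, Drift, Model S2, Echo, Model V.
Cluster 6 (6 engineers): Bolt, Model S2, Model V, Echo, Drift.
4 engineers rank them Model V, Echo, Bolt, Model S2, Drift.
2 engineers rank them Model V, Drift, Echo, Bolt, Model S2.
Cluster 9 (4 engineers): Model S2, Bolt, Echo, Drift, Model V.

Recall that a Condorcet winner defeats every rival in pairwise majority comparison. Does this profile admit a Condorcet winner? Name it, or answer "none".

Bolt

Pairwise majorities:
Echo vs Model V: Model V, 17–14.
Echo vs Bolt: Bolt wins 21–10.
Echo vs Model S2: Model S2 wins 21–10.
Echo vs Drift: Echo, 16–15.
Model V vs Bolt: Bolt wins 21–10.
Model V–Model S2: Model S2 22–9.
Model V vs Drift: Drift wins 17–14.
Bolt vs Model S2: Bolt wins 23–8.
Bolt vs Drift: Bolt wins 22–9.
Model S2–Drift: Model S2 16–15.
Only Bolt has no losses; Bolt is the Condorcet winner.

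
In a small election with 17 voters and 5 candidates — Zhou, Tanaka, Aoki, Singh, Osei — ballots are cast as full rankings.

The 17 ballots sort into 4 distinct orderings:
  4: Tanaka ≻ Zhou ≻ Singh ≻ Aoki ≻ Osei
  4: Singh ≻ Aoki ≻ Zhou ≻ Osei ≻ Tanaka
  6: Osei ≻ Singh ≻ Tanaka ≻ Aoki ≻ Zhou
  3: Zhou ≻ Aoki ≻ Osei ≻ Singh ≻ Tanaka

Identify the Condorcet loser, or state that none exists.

none

Pairwise majorities:
Zhou vs Tanaka: Tanaka, 10–7.
Zhou vs Aoki: Zhou is ranked higher on 4+3 = 7 ballots, Aoki on 10. Aoki wins 10–7.
Zhou vs Singh: Singh, 10–7.
Zhou vs Osei: 11 to 6, Zhou.
Tanaka vs Aoki: Tanaka wins 10–7.
Tanaka vs Singh: Tanaka is ranked higher on 4 ballots, Singh on 13. Singh wins 13–4.
Tanaka vs Osei: Tanaka preferred on 4 ballots; Osei wins 13–4.
Aoki vs Singh: Singh wins 14–3.
Aoki–Osei: Aoki 11–6.
Singh vs Osei: Osei, 9–8.
Every candidate wins at least one matchup (Zhou beats Osei; Tanaka beats Zhou; Aoki beats Zhou; Singh beats Zhou; Osei beats Tanaka), so there is no Condorcet loser.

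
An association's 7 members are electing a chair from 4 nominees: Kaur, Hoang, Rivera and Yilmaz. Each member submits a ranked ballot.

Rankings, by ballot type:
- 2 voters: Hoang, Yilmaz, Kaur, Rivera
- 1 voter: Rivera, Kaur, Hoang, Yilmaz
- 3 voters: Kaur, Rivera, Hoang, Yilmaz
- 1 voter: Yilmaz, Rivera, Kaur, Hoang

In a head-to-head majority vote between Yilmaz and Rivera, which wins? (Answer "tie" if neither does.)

Ballots ranking Yilmaz above Rivera: 2 + 1 = 3.
Ballots ranking Rivera above Yilmaz: 7 − 3 = 4.
Rivera wins the head-to-head 4–3.

Rivera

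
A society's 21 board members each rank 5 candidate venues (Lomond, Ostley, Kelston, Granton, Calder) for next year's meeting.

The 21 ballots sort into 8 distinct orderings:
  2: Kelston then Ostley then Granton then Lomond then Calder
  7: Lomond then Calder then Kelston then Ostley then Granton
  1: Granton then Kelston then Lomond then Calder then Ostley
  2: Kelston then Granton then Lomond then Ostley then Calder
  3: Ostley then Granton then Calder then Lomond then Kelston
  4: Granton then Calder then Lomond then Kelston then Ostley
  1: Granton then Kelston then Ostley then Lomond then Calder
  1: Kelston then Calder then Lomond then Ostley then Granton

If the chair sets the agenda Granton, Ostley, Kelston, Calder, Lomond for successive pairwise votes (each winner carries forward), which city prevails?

Round 1: Granton vs Ostley — 8–13, Ostley advances.
Round 2: Ostley vs Kelston — 3–18, Kelston advances.
Round 3: Kelston vs Calder — 7–14, Calder advances.
Round 4: Calder vs Lomond — 8–13, Lomond advances.
Lomond survives the agenda.

Lomond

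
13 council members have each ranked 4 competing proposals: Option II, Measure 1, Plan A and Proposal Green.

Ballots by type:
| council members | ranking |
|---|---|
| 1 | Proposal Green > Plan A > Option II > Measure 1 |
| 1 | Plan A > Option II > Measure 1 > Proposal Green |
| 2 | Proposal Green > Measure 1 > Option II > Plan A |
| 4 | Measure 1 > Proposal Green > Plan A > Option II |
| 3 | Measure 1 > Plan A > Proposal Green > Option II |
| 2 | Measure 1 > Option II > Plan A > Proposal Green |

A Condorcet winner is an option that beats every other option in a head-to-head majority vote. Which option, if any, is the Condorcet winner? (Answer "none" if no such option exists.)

Measure 1

Head-to-head results (13 council members):
Option II vs Measure 1: Measure 1, 11–2.
Option II vs Plan A: Plan A wins 9–4.
Option II–Proposal Green: Proposal Green 10–3.
Measure 1–Plan A: Measure 1 11–2.
Measure 1 vs Proposal Green: Measure 1 wins 10–3.
Plan A vs Proposal Green: Proposal Green, 7–6.
Measure 1 defeats every rival head-to-head and is the Condorcet winner.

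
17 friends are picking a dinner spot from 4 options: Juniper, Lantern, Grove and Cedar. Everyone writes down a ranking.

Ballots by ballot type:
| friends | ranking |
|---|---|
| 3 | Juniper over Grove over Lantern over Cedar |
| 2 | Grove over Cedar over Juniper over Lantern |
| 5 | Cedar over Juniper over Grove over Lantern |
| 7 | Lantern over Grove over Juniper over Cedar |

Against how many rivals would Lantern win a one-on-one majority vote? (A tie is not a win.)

Lantern against each rival (17 friends):
Lantern vs Juniper: 7 to 10, Juniper.
Lantern vs Grove: Grove, 10–7.
Lantern vs Cedar: Lantern is ranked higher on 3+7 = 10 ballots, Cedar on 7. Lantern wins 10–7.
Lantern beats Cedar; loses to Juniper, Grove — 1 pairwise win.

1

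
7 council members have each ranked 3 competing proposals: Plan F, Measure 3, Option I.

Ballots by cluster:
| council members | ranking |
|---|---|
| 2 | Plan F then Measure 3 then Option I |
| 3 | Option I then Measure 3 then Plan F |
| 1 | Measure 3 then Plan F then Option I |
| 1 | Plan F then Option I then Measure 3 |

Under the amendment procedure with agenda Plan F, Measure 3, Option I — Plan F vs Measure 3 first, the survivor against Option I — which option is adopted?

Option I

Round 1: Plan F vs Measure 3 — 3–4, Measure 3 advances.
Round 2: Measure 3 vs Option I — 3–4, Option I advances.
Option I survives the agenda.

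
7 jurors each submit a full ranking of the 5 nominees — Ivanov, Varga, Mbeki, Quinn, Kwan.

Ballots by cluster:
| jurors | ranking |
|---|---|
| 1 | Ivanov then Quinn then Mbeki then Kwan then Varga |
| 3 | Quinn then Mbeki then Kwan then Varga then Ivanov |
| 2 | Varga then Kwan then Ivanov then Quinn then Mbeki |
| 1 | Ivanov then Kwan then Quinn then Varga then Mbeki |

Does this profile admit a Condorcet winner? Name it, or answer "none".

none

Pairwise majorities:
Ivanov vs Varga: Varga wins 5–2.
Ivanov vs Mbeki: Ivanov, 4–3.
Ivanov–Quinn: Ivanov 4–3.
Ivanov vs Kwan: Kwan wins 5–2.
Varga vs Mbeki: Mbeki wins 4–3.
Varga vs Quinn: Quinn wins 5–2.
Varga vs Kwan: Kwan, 5–2.
Mbeki vs Quinn: Quinn, 7–0.
Mbeki vs Kwan: Mbeki wins 4–3.
Quinn–Kwan: Quinn 4–3.
No nominee is unbeaten: Ivanov loses to Varga; Varga loses to Mbeki; Mbeki loses to Ivanov; Quinn loses to Ivanov; Kwan loses to Mbeki. In particular Ivanov → Mbeki → Varga → Ivanov is a majority cycle — no Condorcet winner exists.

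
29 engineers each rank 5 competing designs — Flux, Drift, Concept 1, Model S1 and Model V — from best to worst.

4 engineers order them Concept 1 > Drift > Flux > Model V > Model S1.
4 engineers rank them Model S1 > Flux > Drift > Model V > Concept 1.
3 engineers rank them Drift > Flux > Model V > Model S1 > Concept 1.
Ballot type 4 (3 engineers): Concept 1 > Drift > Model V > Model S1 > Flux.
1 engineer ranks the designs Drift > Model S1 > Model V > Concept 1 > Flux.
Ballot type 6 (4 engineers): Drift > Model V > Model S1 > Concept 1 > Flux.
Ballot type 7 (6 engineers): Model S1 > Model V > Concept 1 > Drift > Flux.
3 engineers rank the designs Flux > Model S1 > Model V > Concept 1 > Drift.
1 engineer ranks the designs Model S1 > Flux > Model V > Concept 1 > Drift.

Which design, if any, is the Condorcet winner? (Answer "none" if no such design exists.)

Check each pair by majority over 29 ballots:
Flux vs Drift: Drift wins 21–8.
Flux vs Concept 1: Concept 1 wins 18–11.
Flux vs Model S1: Model S1 wins 19–10.
Flux vs Model V: Flux wins 15–14.
Drift vs Concept 1: Concept 1, 17–12.
Drift vs Model S1: Drift, 15–14.
Drift–Model V: Drift 19–10.
Concept 1 vs Model S1: Model S1, 22–7.
Concept 1 vs Model V: Model V wins 22–7.
Model S1 vs Model V: Model S1 wins 15–14.
Each design drops at least one matchup (Flux loses to Drift; Drift loses to Concept 1; Concept 1 loses to Model S1; Model S1 loses to Drift; Model V loses to Flux); the cycle Flux > Model V > Concept 1 > Flux rules out a Condorcet winner.

none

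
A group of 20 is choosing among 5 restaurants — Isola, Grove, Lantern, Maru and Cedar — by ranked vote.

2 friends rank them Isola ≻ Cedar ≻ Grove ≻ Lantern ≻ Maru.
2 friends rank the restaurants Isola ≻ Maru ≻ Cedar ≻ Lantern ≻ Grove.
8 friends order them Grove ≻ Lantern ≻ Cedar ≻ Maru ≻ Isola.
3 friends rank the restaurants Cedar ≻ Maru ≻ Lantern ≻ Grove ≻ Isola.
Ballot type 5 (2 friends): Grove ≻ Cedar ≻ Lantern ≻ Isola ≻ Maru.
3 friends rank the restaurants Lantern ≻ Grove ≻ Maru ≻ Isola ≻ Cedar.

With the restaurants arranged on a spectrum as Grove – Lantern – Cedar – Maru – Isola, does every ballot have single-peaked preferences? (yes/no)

Axis positions: Grove=1, Lantern=2, Cedar=3, Maru=4, Isola=5.
Ballot type 1: ranking walks positions 5-3-1-2-4; Cedar is ranked above Maru even though Maru lies between Cedar and the peak Isola on the axis — preferences dip and rise again. Not single-peaked.
Ballot type 2 (peak Isola at position 5): ranking walks positions 5-4-3-2-1, expanding outward from the peak — single-peaked.
Ballot type 3 (peak Grove at position 1): ranking walks positions 1-2-3-4-5, expanding outward from the peak — single-peaked.
Ballot type 4 (peak Cedar at position 3): ranking walks positions 3-4-2-1-5, expanding outward from the peak — single-peaked.
Ballot type 5: ranking walks positions 1-3-2-5-4; Cedar is ranked above Lantern even though Lantern lies between Cedar and the peak Grove on the axis — preferences dip and rise again. Not single-peaked.
Ballot type 6: ranking walks positions 2-1-4-5-3; Maru is ranked above Cedar even though Cedar lies between Maru and the peak Lantern on the axis — preferences dip and rise again. Not single-peaked.
Ballot type 1 violates single-peakedness, so the profile is not single-peaked on this axis.

no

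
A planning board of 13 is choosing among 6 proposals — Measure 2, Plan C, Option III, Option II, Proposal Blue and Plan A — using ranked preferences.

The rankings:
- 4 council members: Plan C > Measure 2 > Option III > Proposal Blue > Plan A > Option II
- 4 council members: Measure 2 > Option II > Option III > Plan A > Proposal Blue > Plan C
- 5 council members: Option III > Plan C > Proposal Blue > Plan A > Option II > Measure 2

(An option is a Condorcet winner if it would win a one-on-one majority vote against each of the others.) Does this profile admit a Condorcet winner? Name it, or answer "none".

Check each pair by majority over 13 ballots:
Measure 2 vs Plan C: 4 for Measure 2, 9 for Plan C — Plan C by 9–4.
Measure 2 vs Option III: 8 to 5, Measure 2.
Measure 2 vs Option II: Measure 2 preferred on 4+4 = 8 ballots; Measure 2 wins 8–5.
Measure 2 vs Proposal Blue: 4+4 = 8 for Measure 2, 5 for Proposal Blue — Measure 2 by 8–5.
Measure 2 vs Plan A: 4+4 = 8 for Measure 2, 5 for Plan A — Measure 2 by 8–5.
Plan C vs Option III: 4 for Plan C, 9 for Option III — Option III by 9–4.
Plan C vs Option II: Plan C preferred on 4+5 = 9 ballots; Plan C wins 9–4.
Plan C vs Proposal Blue: Plan C is ranked higher on 4+5 = 9 ballots, Proposal Blue on 4. Plan C wins 9–4.
Plan C vs Plan A: 4+5 = 9 for Plan C, 4 for Plan A — Plan C by 9–4.
Option III vs Option II: Option III preferred on 4+5 = 9 ballots; Option III wins 9–4.
Option III vs Proposal Blue: 4+4+5 = 13 for Option III, 0 for Proposal Blue — Option III by 13–0.
Option III vs Plan A: Option III preferred on 4+4+5 = 13 ballots; Option III wins 13–0.
Option II vs Proposal Blue: 4 for Option II, 9 for Proposal Blue — Proposal Blue by 9–4.
Option II vs Plan A: Option II preferred on 4 ballots; Plan A wins 9–4.
Proposal Blue vs Plan A: 9 to 4, Proposal Blue.
No option is unbeaten: Measure 2 loses to Plan C; Plan C loses to Option III; Option III loses to Measure 2; Option II loses to Measure 2; Proposal Blue loses to Measure 2; Plan A loses to Measure 2. In particular Measure 2 → Option III → Plan C → Measure 2 is a majority cycle — no Condorcet winner exists.

none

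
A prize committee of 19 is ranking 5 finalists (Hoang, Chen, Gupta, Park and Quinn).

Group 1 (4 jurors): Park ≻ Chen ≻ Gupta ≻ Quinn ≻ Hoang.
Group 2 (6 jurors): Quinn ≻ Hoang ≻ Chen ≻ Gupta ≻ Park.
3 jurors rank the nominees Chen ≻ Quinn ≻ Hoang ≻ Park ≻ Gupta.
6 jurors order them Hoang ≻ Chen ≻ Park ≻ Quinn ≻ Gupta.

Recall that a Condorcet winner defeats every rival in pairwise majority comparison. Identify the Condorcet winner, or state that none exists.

Pairwise majorities:
Hoang vs Chen: 6+6 = 12 for Hoang, 7 for Chen — Hoang by 12–7.
Hoang vs Gupta: Hoang wins 15–4.
Hoang–Park: Hoang 15–4.
Hoang–Quinn: Quinn 13–6.
Chen–Gupta: Chen 19–0.
Chen vs Park: Chen, 15–4.
Chen vs Quinn: Chen preferred on 4+3+6 = 13 ballots; Chen wins 13–6.
Gupta vs Park: Park wins 13–6.
Gupta vs Quinn: Quinn, 15–4.
Park vs Quinn: Park wins 10–9.
Each nominee drops at least one matchup (Hoang loses to Quinn; Chen loses to Hoang; Gupta loses to Hoang; Park loses to Hoang; Quinn loses to Chen); the cycle Hoang > Chen > Quinn > Hoang rules out a Condorcet winner.

none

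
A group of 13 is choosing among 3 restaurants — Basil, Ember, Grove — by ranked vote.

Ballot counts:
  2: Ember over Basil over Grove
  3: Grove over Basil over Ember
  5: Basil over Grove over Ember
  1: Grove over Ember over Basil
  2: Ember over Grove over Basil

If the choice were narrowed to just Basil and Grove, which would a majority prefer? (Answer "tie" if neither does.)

Ballots ranking Basil above Grove: 2 + 5 = 7.
Ballots ranking Grove above Basil: 13 − 7 = 6.
Basil wins the head-to-head 7–6.

Basil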